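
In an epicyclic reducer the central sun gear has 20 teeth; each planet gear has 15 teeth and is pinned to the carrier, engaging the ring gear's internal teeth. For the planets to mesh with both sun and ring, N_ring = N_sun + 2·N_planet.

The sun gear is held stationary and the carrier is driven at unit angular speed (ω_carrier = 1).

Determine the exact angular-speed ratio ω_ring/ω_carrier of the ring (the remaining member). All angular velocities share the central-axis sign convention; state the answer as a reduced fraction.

7/5

N_ring = 20 + 2·15 = 50
20(ω_s−ω_c) = −50(ω_r−ω_c),  ω_s=0, ω_c=1
ω_r = 1 − (20/50)(0−1) = 7/5
ω_r/ω_c = 7/5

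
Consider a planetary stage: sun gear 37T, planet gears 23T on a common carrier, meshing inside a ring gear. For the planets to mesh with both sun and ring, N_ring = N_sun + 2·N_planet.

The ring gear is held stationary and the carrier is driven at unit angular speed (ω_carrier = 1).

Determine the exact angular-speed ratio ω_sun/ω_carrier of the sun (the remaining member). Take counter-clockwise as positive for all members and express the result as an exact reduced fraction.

120/37

N_ring = 37 + 2·23 = 83
37(ω_s−ω_c) = −83(ω_r−ω_c),  ω_r=0, ω_c=1
ω_s = 1 − (83/37)(0−1) = 120/37
ω_s/ω_c = 120/37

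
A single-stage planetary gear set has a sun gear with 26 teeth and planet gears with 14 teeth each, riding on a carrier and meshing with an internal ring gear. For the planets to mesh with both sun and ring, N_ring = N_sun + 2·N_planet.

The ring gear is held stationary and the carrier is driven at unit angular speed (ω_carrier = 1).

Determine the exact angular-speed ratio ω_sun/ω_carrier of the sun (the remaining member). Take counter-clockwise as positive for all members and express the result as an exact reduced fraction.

N_ring = 26 + 2·14 = 54
26(ω_s−ω_c) = −54(ω_r−ω_c),  ω_r=0, ω_c=1
ω_s = 1 − (54/26)(0−1) = 40/13
ω_s/ω_c = 40/13

40/13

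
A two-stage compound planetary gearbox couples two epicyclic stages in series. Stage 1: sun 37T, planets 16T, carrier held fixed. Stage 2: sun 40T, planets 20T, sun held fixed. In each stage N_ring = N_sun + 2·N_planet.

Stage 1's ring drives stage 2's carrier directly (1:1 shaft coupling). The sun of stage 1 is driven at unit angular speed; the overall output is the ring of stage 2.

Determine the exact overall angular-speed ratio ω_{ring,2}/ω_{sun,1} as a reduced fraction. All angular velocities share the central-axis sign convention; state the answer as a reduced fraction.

-37/46

Stage 1: N_ring = 37 + 2·16 = 69
Stage 1: 37(ω_s−ω_c) = −69(ω_r−ω_c),  ω_c=0, ω_s=1
Stage 1: ω_r = 0 − (37/69)(1−0) = -37/69
  ⇒ ω_r¹/ω_s¹ = -37/69
Stage 2: N_ring = 40 + 2·20 = 80
Stage 2: 40(ω_s−ω_c) = −80(ω_r−ω_c),  ω_s=0, ω_c=1
Stage 2: ω_r = 1 − (40/80)(0−1) = 3/2
  ⇒ ω_r²/ω_c² = 3/2
Coupling ω_c² = ω_r¹ ⇒ overall = -37/69 × 3/2 = -37/46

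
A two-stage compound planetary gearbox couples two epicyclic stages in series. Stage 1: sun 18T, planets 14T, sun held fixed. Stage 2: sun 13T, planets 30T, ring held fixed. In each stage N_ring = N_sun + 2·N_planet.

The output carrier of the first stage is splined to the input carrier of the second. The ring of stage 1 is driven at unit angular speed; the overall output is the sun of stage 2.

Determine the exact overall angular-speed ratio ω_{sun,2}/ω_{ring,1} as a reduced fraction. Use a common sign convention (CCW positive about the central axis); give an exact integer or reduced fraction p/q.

989/208

Stage 1: N_ring = 18 + 2·14 = 46
Stage 1: 18(ω_s−ω_c) = −46(ω_r−ω_c),  ω_s=0, ω_r=1
Stage 1: 18(0−ω_c) = −46(1−ω_c)  ⇒  64ω_c = 46  ⇒  ω_c = 23/32
  ⇒ ω_c¹/ω_r¹ = 23/32
Stage 2: N_ring = 13 + 2·30 = 73
Stage 2: 13(ω_s−ω_c) = −73(ω_r−ω_c),  ω_r=0, ω_c=1
Stage 2: ω_s = 1 − (73/13)(0−1) = 86/13
  ⇒ ω_s²/ω_c² = 86/13
Coupling ω_c² = ω_c¹ ⇒ overall = 23/32 × 86/13 = 989/208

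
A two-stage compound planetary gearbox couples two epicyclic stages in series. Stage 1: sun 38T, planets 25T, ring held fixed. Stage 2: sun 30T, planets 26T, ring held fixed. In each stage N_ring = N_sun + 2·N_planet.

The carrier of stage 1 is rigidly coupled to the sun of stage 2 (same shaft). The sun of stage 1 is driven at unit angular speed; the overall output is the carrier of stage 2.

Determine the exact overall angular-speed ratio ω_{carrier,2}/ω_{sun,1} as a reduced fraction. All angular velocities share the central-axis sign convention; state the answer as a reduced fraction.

Stage 1: N_ring = 38 + 2·25 = 88
Stage 1: 38(ω_s−ω_c) = −88(ω_r−ω_c),  ω_r=0, ω_s=1
Stage 1: 38(1−ω_c) = −88(0−ω_c)  ⇒  126ω_c = 38  ⇒  ω_c = 19/63
  ⇒ ω_c¹/ω_s¹ = 19/63
Stage 2: N_ring = 30 + 2·26 = 82
Stage 2: 30(ω_s−ω_c) = −82(ω_r−ω_c),  ω_r=0, ω_s=1
Stage 2: 30(1−ω_c) = −82(0−ω_c)  ⇒  112ω_c = 30  ⇒  ω_c = 15/56
  ⇒ ω_c²/ω_s² = 15/56
Coupling ω_s² = ω_c¹ ⇒ overall = 19/63 × 15/56 = 95/1176

95/1176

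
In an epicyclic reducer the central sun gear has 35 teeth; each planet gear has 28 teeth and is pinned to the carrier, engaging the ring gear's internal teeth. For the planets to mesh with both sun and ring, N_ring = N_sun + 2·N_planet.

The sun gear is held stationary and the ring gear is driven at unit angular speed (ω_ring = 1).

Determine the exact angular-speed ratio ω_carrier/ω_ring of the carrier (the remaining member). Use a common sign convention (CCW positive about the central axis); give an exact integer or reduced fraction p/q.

N_ring = 35 + 2·28 = 91
35(ω_s−ω_c) = −91(ω_r−ω_c),  ω_s=0, ω_r=1
35(0−ω_c) = −91(1−ω_c)  ⇒  126ω_c = 91  ⇒  ω_c = 13/18
ω_c/ω_r = 13/18

13/18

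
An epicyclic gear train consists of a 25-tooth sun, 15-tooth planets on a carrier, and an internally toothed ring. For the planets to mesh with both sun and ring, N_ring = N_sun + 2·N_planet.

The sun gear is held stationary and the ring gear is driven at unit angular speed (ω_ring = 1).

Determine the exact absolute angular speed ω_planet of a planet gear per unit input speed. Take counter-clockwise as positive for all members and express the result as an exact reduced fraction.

N_ring = 25 + 2·15 = 55
25(ω_s−ω_c) = −55(ω_r−ω_c),  ω_s=0, ω_r=1
25(0−ω_c) = −55(1−ω_c)  ⇒  80ω_c = 55  ⇒  ω_c = 11/16
sun–planet: 25·(0−11/16) = −15·(ω_p−ω_c)  ⇒  ω_p−ω_c = −(25/15)·(-11/16) = 55/48
ω_p = 11/16 + 55/48 = 11/6

11/6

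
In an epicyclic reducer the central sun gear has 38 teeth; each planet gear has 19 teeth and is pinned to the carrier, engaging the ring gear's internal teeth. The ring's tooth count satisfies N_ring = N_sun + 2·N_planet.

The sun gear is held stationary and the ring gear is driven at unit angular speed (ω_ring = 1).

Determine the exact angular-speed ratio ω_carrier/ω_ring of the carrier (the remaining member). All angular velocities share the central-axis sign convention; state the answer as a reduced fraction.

2/3

N_ring = 38 + 2·19 = 76
38(ω_s−ω_c) = −76(ω_r−ω_c),  ω_s=0, ω_r=1
38(0−ω_c) = −76(1−ω_c)  ⇒  114ω_c = 76  ⇒  ω_c = 2/3
ω_c/ω_r = 2/3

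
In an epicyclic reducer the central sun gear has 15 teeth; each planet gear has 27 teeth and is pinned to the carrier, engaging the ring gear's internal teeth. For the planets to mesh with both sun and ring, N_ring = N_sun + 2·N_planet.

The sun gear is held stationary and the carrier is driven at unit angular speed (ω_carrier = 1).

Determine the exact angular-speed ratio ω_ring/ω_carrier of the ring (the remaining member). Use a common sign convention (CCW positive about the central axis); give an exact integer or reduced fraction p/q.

N_ring = 15 + 2·27 = 69
15(ω_s−ω_c) = −69(ω_r−ω_c),  ω_s=0, ω_c=1
ω_r = 1 − (15/69)(0−1) = 28/23
ω_r/ω_c = 28/23

28/23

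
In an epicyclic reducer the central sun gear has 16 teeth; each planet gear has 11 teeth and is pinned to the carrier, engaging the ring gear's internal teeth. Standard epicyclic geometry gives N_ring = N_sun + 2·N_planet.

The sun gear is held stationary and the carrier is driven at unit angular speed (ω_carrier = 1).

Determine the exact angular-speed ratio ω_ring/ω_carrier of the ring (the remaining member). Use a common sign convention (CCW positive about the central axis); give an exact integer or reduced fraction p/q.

N_ring = 16 + 2·11 = 38
16(ω_s−ω_c) = −38(ω_r−ω_c),  ω_s=0, ω_c=1
ω_r = 1 − (16/38)(0−1) = 27/19
ω_r/ω_c = 27/19

27/19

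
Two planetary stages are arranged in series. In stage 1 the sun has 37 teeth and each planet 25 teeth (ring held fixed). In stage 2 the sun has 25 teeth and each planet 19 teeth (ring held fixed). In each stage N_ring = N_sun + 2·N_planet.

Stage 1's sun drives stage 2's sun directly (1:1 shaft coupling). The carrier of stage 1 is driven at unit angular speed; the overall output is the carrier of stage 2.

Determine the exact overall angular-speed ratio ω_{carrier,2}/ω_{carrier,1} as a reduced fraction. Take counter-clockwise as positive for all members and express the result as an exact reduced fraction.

775/814

Stage 1: N_ring = 37 + 2·25 = 87
Stage 1: 37(ω_s−ω_c) = −87(ω_r−ω_c),  ω_r=0, ω_c=1
Stage 1: ω_s = 1 − (87/37)(0−1) = 124/37
  ⇒ ω_s¹/ω_c¹ = 124/37
Stage 2: N_ring = 25 + 2·19 = 63
Stage 2: 25(ω_s−ω_c) = −63(ω_r−ω_c),  ω_r=0, ω_s=1
Stage 2: 25(1−ω_c) = −63(0−ω_c)  ⇒  88ω_c = 25  ⇒  ω_c = 25/88
  ⇒ ω_c²/ω_s² = 25/88
Coupling ω_s² = ω_s¹ ⇒ overall = 124/37 × 25/88 = 775/814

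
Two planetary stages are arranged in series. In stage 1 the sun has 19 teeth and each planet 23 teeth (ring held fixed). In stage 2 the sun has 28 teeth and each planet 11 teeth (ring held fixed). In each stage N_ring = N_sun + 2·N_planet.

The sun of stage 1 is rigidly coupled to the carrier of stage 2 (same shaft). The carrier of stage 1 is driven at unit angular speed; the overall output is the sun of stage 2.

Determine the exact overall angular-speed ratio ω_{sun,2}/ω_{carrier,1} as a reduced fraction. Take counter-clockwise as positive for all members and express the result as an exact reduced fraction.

234/19

Stage 1: N_ring = 19 + 2·23 = 65
Stage 1: 19(ω_s−ω_c) = −65(ω_r−ω_c),  ω_r=0, ω_c=1
Stage 1: ω_s = 1 − (65/19)(0−1) = 84/19
  ⇒ ω_s¹/ω_c¹ = 84/19
Stage 2: N_ring = 28 + 2·11 = 50
Stage 2: 28(ω_s−ω_c) = −50(ω_r−ω_c),  ω_r=0, ω_c=1
Stage 2: ω_s = 1 − (50/28)(0−1) = 39/14
  ⇒ ω_s²/ω_c² = 39/14
Coupling ω_c² = ω_s¹ ⇒ overall = 84/19 × 39/14 = 234/19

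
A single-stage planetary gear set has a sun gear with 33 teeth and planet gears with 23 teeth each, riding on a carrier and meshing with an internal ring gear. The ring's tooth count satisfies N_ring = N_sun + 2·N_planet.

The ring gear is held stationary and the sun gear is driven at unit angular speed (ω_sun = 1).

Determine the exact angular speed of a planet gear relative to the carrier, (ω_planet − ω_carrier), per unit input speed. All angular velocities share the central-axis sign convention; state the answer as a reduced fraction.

-2607/2576

N_ring = 33 + 2·23 = 79
33(ω_s−ω_c) = −79(ω_r−ω_c),  ω_r=0, ω_s=1
33(1−ω_c) = −79(0−ω_c)  ⇒  112ω_c = 33  ⇒  ω_c = 33/112
sun–planet: 33·(1−33/112) = −23·(ω_p−ω_c)  ⇒  ω_p−ω_c = −(33/23)·(79/112) = -2607/2576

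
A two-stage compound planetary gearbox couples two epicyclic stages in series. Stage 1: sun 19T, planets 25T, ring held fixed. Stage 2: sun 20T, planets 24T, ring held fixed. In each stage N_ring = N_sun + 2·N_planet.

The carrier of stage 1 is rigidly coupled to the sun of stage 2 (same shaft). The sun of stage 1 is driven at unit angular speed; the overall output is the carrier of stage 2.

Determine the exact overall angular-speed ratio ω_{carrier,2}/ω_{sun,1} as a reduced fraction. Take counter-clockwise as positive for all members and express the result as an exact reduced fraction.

95/1936

Stage 1: N_ring = 19 + 2·25 = 69
Stage 1: 19(ω_s−ω_c) = −69(ω_r−ω_c),  ω_r=0, ω_s=1
Stage 1: 19(1−ω_c) = −69(0−ω_c)  ⇒  88ω_c = 19  ⇒  ω_c = 19/88
  ⇒ ω_c¹/ω_s¹ = 19/88
Stage 2: N_ring = 20 + 2·24 = 68
Stage 2: 20(ω_s−ω_c) = −68(ω_r−ω_c),  ω_r=0, ω_s=1
Stage 2: 20(1−ω_c) = −68(0−ω_c)  ⇒  88ω_c = 20  ⇒  ω_c = 5/22
  ⇒ ω_c²/ω_s² = 5/22
Coupling ω_s² = ω_c¹ ⇒ overall = 19/88 × 5/22 = 95/1936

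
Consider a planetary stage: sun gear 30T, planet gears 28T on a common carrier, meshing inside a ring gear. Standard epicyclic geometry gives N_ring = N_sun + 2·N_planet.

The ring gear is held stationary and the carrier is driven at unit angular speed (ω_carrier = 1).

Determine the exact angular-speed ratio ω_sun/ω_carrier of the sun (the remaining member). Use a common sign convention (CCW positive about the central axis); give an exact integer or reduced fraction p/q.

N_ring = 30 + 2·28 = 86
30(ω_s−ω_c) = −86(ω_r−ω_c),  ω_r=0, ω_c=1
ω_s = 1 − (86/30)(0−1) = 58/15
ω_s/ω_c = 58/15

58/15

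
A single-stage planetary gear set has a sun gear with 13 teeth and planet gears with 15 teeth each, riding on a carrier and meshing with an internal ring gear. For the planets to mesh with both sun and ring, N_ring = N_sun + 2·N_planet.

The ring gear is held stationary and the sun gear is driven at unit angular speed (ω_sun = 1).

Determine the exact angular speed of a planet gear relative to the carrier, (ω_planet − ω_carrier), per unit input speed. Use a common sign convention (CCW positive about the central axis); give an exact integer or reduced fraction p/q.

N_ring = 13 + 2·15 = 43
13(ω_s−ω_c) = −43(ω_r−ω_c),  ω_r=0, ω_s=1
13(1−ω_c) = −43(0−ω_c)  ⇒  56ω_c = 13  ⇒  ω_c = 13/56
sun–planet: 13·(1−13/56) = −15·(ω_p−ω_c)  ⇒  ω_p−ω_c = −(13/15)·(43/56) = -559/840

-559/840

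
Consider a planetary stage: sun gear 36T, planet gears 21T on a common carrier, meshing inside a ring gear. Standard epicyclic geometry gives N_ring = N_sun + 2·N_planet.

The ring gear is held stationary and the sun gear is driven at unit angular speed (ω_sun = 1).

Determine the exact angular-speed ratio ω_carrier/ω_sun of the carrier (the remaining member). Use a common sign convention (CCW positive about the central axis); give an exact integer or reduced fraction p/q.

N_ring = 36 + 2·21 = 78
36(ω_s−ω_c) = −78(ω_r−ω_c),  ω_r=0, ω_s=1
36(1−ω_c) = −78(0−ω_c)  ⇒  114ω_c = 36  ⇒  ω_c = 6/19
ω_c/ω_s = 6/19

6/19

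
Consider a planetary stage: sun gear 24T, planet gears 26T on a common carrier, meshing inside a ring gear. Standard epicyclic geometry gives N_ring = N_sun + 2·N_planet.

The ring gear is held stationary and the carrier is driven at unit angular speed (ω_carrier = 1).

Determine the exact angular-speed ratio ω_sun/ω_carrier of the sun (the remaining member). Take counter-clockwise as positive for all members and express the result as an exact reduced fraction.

N_ring = 24 + 2·26 = 76
24(ω_s−ω_c) = −76(ω_r−ω_c),  ω_r=0, ω_c=1
ω_s = 1 − (76/24)(0−1) = 25/6
ω_s/ω_c = 25/6

25/6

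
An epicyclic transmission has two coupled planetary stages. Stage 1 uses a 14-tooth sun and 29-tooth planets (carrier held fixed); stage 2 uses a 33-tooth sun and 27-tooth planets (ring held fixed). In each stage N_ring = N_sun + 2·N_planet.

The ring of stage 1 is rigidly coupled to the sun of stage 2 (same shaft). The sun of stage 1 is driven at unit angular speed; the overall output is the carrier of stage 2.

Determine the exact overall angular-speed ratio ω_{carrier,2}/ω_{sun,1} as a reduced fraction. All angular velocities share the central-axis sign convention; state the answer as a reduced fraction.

-77/1440

Stage 1: N_ring = 14 + 2·29 = 72
Stage 1: 14(ω_s−ω_c) = −72(ω_r−ω_c),  ω_c=0, ω_s=1
Stage 1: ω_r = 0 − (14/72)(1−0) = -7/36
  ⇒ ω_r¹/ω_s¹ = -7/36
Stage 2: N_ring = 33 + 2·27 = 87
Stage 2: 33(ω_s−ω_c) = −87(ω_r−ω_c),  ω_r=0, ω_s=1
Stage 2: 33(1−ω_c) = −87(0−ω_c)  ⇒  120ω_c = 33  ⇒  ω_c = 11/40
  ⇒ ω_c²/ω_s² = 11/40
Coupling ω_s² = ω_r¹ ⇒ overall = -7/36 × 11/40 = -77/1440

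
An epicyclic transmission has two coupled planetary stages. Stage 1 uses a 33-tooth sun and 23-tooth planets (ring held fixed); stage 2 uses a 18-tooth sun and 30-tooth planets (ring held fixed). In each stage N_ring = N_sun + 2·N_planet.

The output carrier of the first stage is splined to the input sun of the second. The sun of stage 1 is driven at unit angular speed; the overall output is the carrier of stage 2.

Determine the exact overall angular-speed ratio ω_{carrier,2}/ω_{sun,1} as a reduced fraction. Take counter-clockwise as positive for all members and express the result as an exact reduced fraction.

Stage 1: N_ring = 33 + 2·23 = 79
Stage 1: 33(ω_s−ω_c) = −79(ω_r−ω_c),  ω_r=0, ω_s=1
Stage 1: 33(1−ω_c) = −79(0−ω_c)  ⇒  112ω_c = 33  ⇒  ω_c = 33/112
  ⇒ ω_c¹/ω_s¹ = 33/112
Stage 2: N_ring = 18 + 2·30 = 78
Stage 2: 18(ω_s−ω_c) = −78(ω_r−ω_c),  ω_r=0, ω_s=1
Stage 2: 18(1−ω_c) = −78(0−ω_c)  ⇒  96ω_c = 18  ⇒  ω_c = 3/16
  ⇒ ω_c²/ω_s² = 3/16
Coupling ω_s² = ω_c¹ ⇒ overall = 33/112 × 3/16 = 99/1792

99/1792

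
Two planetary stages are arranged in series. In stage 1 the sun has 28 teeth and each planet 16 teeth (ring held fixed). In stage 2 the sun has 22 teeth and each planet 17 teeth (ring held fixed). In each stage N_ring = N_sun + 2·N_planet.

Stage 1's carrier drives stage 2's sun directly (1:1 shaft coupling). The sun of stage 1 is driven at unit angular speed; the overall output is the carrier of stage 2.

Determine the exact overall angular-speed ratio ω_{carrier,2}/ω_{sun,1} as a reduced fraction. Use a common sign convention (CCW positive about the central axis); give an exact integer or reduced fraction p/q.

Stage 1: N_ring = 28 + 2·16 = 60
Stage 1: 28(ω_s−ω_c) = −60(ω_r−ω_c),  ω_r=0, ω_s=1
Stage 1: 28(1−ω_c) = −60(0−ω_c)  ⇒  88ω_c = 28  ⇒  ω_c = 7/22
  ⇒ ω_c¹/ω_s¹ = 7/22
Stage 2: N_ring = 22 + 2·17 = 56
Stage 2: 22(ω_s−ω_c) = −56(ω_r−ω_c),  ω_r=0, ω_s=1
Stage 2: 22(1−ω_c) = −56(0−ω_c)  ⇒  78ω_c = 22  ⇒  ω_c = 11/39
  ⇒ ω_c²/ω_s² = 11/39
Coupling ω_s² = ω_c¹ ⇒ overall = 7/22 × 11/39 = 7/78

7/78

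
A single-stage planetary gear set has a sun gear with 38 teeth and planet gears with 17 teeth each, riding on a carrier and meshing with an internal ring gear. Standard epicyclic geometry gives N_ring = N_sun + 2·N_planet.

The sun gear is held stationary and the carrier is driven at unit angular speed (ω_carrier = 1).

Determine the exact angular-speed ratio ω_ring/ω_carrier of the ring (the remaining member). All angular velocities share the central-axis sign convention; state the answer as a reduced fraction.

55/36

N_ring = 38 + 2·17 = 72
38(ω_s−ω_c) = −72(ω_r−ω_c),  ω_s=0, ω_c=1
ω_r = 1 − (38/72)(0−1) = 55/36
ω_r/ω_c = 55/36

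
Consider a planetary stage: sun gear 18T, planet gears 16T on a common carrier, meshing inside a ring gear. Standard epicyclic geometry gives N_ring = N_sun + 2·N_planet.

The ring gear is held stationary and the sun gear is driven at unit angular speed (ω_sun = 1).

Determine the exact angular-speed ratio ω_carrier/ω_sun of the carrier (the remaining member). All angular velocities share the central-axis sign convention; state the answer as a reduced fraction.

9/34

N_ring = 18 + 2·16 = 50
18(ω_s−ω_c) = −50(ω_r−ω_c),  ω_r=0, ω_s=1
18(1−ω_c) = −50(0−ω_c)  ⇒  68ω_c = 18  ⇒  ω_c = 9/34
ω_c/ω_s = 9/34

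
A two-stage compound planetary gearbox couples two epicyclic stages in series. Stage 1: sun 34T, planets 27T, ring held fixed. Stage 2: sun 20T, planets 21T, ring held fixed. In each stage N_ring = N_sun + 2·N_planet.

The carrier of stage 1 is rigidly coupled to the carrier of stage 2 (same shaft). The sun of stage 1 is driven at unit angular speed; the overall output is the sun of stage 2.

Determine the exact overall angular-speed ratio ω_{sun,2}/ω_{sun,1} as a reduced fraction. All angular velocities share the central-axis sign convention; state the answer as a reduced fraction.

Stage 1: N_ring = 34 + 2·27 = 88
Stage 1: 34(ω_s−ω_c) = −88(ω_r−ω_c),  ω_r=0, ω_s=1
Stage 1: 34(1−ω_c) = −88(0−ω_c)  ⇒  122ω_c = 34  ⇒  ω_c = 17/61
  ⇒ ω_c¹/ω_s¹ = 17/61
Stage 2: N_ring = 20 + 2·21 = 62
Stage 2: 20(ω_s−ω_c) = −62(ω_r−ω_c),  ω_r=0, ω_c=1
Stage 2: ω_s = 1 − (62/20)(0−1) = 41/10
  ⇒ ω_s²/ω_c² = 41/10
Coupling ω_c² = ω_c¹ ⇒ overall = 17/61 × 41/10 = 697/610

697/610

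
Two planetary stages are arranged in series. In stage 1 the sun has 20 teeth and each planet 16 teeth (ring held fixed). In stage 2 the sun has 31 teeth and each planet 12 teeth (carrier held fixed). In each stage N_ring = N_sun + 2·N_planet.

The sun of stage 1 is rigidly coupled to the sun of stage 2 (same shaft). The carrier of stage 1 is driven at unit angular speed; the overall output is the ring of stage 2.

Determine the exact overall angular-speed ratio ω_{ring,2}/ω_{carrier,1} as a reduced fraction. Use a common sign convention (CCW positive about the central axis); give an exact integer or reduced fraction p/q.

Stage 1: N_ring = 20 + 2·16 = 52
Stage 1: 20(ω_s−ω_c) = −52(ω_r−ω_c),  ω_r=0, ω_c=1
Stage 1: ω_s = 1 − (52/20)(0−1) = 18/5
  ⇒ ω_s¹/ω_c¹ = 18/5
Stage 2: N_ring = 31 + 2·12 = 55
Stage 2: 31(ω_s−ω_c) = −55(ω_r−ω_c),  ω_c=0, ω_s=1
Stage 2: ω_r = 0 − (31/55)(1−0) = -31/55
  ⇒ ω_r²/ω_s² = -31/55
Coupling ω_s² = ω_s¹ ⇒ overall = 18/5 × -31/55 = -558/275

-558/275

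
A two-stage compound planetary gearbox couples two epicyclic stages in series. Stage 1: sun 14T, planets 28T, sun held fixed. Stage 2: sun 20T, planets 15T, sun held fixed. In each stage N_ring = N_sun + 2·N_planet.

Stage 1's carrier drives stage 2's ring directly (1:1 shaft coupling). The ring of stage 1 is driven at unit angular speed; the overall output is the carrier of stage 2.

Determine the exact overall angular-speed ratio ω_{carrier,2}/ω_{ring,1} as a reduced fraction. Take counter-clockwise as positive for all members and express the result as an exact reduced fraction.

25/42

Stage 1: N_ring = 14 + 2·28 = 70
Stage 1: 14(ω_s−ω_c) = −70(ω_r−ω_c),  ω_s=0, ω_r=1
Stage 1: 14(0−ω_c) = −70(1−ω_c)  ⇒  84ω_c = 70  ⇒  ω_c = 5/6
  ⇒ ω_c¹/ω_r¹ = 5/6
Stage 2: N_ring = 20 + 2·15 = 50
Stage 2: 20(ω_s−ω_c) = −50(ω_r−ω_c),  ω_s=0, ω_r=1
Stage 2: 20(0−ω_c) = −50(1−ω_c)  ⇒  70ω_c = 50  ⇒  ω_c = 5/7
  ⇒ ω_c²/ω_r² = 5/7
Coupling ω_r² = ω_c¹ ⇒ overall = 5/6 × 5/7 = 25/42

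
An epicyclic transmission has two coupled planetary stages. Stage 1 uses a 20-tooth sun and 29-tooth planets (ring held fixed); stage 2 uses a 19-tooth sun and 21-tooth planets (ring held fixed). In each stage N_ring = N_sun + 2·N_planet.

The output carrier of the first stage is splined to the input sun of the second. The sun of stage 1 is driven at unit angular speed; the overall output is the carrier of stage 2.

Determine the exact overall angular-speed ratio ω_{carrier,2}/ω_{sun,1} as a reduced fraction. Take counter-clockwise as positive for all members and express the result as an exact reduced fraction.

Stage 1: N_ring = 20 + 2·29 = 78
Stage 1: 20(ω_s−ω_c) = −78(ω_r−ω_c),  ω_r=0, ω_s=1
Stage 1: 20(1−ω_c) = −78(0−ω_c)  ⇒  98ω_c = 20  ⇒  ω_c = 10/49
  ⇒ ω_c¹/ω_s¹ = 10/49
Stage 2: N_ring = 19 + 2·21 = 61
Stage 2: 19(ω_s−ω_c) = −61(ω_r−ω_c),  ω_r=0, ω_s=1
Stage 2: 19(1−ω_c) = −61(0−ω_c)  ⇒  80ω_c = 19  ⇒  ω_c = 19/80
  ⇒ ω_c²/ω_s² = 19/80
Coupling ω_s² = ω_c¹ ⇒ overall = 10/49 × 19/80 = 19/392

19/392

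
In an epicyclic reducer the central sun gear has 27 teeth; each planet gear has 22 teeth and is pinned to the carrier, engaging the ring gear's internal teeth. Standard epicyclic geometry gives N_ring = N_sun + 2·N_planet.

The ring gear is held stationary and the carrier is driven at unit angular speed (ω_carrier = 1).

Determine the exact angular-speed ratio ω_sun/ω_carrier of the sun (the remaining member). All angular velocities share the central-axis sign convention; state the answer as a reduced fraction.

N_ring = 27 + 2·22 = 71
27(ω_s−ω_c) = −71(ω_r−ω_c),  ω_r=0, ω_c=1
ω_s = 1 − (71/27)(0−1) = 98/27
ω_s/ω_c = 98/27

98/27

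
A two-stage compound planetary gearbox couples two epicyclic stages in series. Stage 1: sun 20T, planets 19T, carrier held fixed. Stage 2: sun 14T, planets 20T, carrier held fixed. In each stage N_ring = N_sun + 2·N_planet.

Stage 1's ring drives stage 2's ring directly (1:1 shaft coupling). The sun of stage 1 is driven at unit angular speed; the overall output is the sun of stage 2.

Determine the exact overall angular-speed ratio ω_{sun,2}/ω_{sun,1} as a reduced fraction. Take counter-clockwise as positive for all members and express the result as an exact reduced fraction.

Stage 1: N_ring = 20 + 2·19 = 58
Stage 1: 20(ω_s−ω_c) = −58(ω_r−ω_c),  ω_c=0, ω_s=1
Stage 1: ω_r = 0 − (20/58)(1−0) = -10/29
  ⇒ ω_r¹/ω_s¹ = -10/29
Stage 2: N_ring = 14 + 2·20 = 54
Stage 2: 14(ω_s−ω_c) = −54(ω_r−ω_c),  ω_c=0, ω_r=1
Stage 2: ω_s = 0 − (54/14)(1−0) = -27/7
  ⇒ ω_s²/ω_r² = -27/7
Coupling ω_r² = ω_r¹ ⇒ overall = -10/29 × -27/7 = 270/203

270/203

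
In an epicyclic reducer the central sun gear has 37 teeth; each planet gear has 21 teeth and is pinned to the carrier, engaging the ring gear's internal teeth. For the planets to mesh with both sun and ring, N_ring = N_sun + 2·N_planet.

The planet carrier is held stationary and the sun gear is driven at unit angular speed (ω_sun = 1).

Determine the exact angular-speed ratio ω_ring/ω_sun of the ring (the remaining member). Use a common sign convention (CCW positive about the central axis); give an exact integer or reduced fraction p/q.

N_ring = 37 + 2·21 = 79
37(ω_s−ω_c) = −79(ω_r−ω_c),  ω_c=0, ω_s=1
ω_r = 0 − (37/79)(1−0) = -37/79
ω_r/ω_s = -37/79

-37/79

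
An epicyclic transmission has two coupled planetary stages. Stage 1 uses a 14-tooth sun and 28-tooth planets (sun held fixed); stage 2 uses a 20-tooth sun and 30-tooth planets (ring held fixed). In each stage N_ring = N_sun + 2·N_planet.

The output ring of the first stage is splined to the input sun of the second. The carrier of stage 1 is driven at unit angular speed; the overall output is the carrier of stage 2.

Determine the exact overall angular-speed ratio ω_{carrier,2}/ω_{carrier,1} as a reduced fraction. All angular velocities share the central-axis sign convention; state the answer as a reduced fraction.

Stage 1: N_ring = 14 + 2·28 = 70
Stage 1: 14(ω_s−ω_c) = −70(ω_r−ω_c),  ω_s=0, ω_c=1
Stage 1: ω_r = 1 − (14/70)(0−1) = 6/5
  ⇒ ω_r¹/ω_c¹ = 6/5
Stage 2: N_ring = 20 + 2·30 = 80
Stage 2: 20(ω_s−ω_c) = −80(ω_r−ω_c),  ω_r=0, ω_s=1
Stage 2: 20(1−ω_c) = −80(0−ω_c)  ⇒  100ω_c = 20  ⇒  ω_c = 1/5
  ⇒ ω_c²/ω_s² = 1/5
Coupling ω_s² = ω_r¹ ⇒ overall = 6/5 × 1/5 = 6/25

6/25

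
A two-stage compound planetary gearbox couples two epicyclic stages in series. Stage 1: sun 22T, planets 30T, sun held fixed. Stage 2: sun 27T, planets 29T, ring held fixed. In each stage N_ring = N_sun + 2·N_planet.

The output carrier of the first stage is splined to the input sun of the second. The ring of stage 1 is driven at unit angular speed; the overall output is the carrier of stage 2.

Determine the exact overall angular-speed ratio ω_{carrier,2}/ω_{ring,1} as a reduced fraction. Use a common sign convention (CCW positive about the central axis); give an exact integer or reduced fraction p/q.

1107/5824

Stage 1: N_ring = 22 + 2·30 = 82
Stage 1: 22(ω_s−ω_c) = −82(ω_r−ω_c),  ω_s=0, ω_r=1
Stage 1: 22(0−ω_c) = −82(1−ω_c)  ⇒  104ω_c = 82  ⇒  ω_c = 41/52
  ⇒ ω_c¹/ω_r¹ = 41/52
Stage 2: N_ring = 27 + 2·29 = 85
Stage 2: 27(ω_s−ω_c) = −85(ω_r−ω_c),  ω_r=0, ω_s=1
Stage 2: 27(1−ω_c) = −85(0−ω_c)  ⇒  112ω_c = 27  ⇒  ω_c = 27/112
  ⇒ ω_c²/ω_s² = 27/112
Coupling ω_s² = ω_c¹ ⇒ overall = 41/52 × 27/112 = 1107/5824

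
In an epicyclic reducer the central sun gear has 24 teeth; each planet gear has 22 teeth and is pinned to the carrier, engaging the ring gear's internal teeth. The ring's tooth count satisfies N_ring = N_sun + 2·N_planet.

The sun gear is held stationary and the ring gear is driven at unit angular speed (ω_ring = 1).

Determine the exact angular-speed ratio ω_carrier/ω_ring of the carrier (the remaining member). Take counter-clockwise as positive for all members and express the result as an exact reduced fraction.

N_ring = 24 + 2·22 = 68
24(ω_s−ω_c) = −68(ω_r−ω_c),  ω_s=0, ω_r=1
24(0−ω_c) = −68(1−ω_c)  ⇒  92ω_c = 68  ⇒  ω_c = 17/23
ω_c/ω_r = 17/23

17/23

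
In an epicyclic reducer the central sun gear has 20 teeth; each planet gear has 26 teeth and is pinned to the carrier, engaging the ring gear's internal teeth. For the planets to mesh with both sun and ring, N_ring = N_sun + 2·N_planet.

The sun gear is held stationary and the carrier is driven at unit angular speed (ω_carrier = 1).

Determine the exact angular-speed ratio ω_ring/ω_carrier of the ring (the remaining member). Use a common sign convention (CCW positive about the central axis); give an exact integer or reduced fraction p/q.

N_ring = 20 + 2·26 = 72
20(ω_s−ω_c) = −72(ω_r−ω_c),  ω_s=0, ω_c=1
ω_r = 1 − (20/72)(0−1) = 23/18
ω_r/ω_c = 23/18

23/18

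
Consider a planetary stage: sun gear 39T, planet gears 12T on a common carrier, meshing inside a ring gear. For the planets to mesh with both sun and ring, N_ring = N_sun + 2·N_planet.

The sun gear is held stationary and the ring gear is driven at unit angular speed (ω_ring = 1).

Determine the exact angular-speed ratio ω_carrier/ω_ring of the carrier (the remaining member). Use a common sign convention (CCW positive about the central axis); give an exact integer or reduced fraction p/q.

N_ring = 39 + 2·12 = 63
39(ω_s−ω_c) = −63(ω_r−ω_c),  ω_s=0, ω_r=1
39(0−ω_c) = −63(1−ω_c)  ⇒  102ω_c = 63  ⇒  ω_c = 21/34
ω_c/ω_r = 21/34

21/34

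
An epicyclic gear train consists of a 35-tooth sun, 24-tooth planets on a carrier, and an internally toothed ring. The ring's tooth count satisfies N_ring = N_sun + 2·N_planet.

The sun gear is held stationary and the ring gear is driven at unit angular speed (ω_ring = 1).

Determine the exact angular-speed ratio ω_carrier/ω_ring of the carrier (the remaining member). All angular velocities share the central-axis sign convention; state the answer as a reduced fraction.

83/118

N_ring = 35 + 2·24 = 83
35(ω_s−ω_c) = −83(ω_r−ω_c),  ω_s=0, ω_r=1
35(0−ω_c) = −83(1−ω_c)  ⇒  118ω_c = 83  ⇒  ω_c = 83/118
ω_c/ω_r = 83/118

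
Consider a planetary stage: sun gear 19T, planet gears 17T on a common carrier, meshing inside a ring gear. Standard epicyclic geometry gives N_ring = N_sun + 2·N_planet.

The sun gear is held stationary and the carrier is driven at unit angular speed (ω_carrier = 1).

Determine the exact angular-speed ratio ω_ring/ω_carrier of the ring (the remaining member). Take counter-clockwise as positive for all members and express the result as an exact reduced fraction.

72/53

N_ring = 19 + 2·17 = 53
19(ω_s−ω_c) = −53(ω_r−ω_c),  ω_s=0, ω_c=1
ω_r = 1 − (19/53)(0−1) = 72/53
ω_r/ω_c = 72/53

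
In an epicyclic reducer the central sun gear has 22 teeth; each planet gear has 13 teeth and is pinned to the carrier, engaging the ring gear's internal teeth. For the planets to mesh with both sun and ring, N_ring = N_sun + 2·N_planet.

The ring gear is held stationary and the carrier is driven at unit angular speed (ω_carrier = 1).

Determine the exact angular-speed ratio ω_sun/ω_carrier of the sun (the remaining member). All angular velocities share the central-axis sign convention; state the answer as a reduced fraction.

N_ring = 22 + 2·13 = 48
22(ω_s−ω_c) = −48(ω_r−ω_c),  ω_r=0, ω_c=1
ω_s = 1 − (48/22)(0−1) = 35/11
ω_s/ω_c = 35/11

35/11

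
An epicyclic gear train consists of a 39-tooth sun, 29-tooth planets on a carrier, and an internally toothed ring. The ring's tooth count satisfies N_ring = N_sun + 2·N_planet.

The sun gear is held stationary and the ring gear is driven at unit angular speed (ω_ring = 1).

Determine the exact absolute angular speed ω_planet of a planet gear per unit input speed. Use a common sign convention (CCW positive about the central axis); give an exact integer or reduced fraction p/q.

N_ring = 39 + 2·29 = 97
39(ω_s−ω_c) = −97(ω_r−ω_c),  ω_s=0, ω_r=1
39(0−ω_c) = −97(1−ω_c)  ⇒  136ω_c = 97  ⇒  ω_c = 97/136
sun–planet: 39·(0−97/136) = −29·(ω_p−ω_c)  ⇒  ω_p−ω_c = −(39/29)·(-97/136) = 3783/3944
ω_p = 97/136 + 3783/3944 = 97/58

97/58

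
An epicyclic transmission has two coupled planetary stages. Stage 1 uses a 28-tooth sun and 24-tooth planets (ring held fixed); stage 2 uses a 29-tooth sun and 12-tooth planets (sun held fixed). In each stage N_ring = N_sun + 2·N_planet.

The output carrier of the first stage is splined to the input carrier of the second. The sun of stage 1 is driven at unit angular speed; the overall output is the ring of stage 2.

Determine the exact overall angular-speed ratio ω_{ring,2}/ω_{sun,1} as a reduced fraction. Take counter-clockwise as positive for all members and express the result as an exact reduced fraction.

Stage 1: N_ring = 28 + 2·24 = 76
Stage 1: 28(ω_s−ω_c) = −76(ω_r−ω_c),  ω_r=0, ω_s=1
Stage 1: 28(1−ω_c) = −76(0−ω_c)  ⇒  104ω_c = 28  ⇒  ω_c = 7/26
  ⇒ ω_c¹/ω_s¹ = 7/26
Stage 2: N_ring = 29 + 2·12 = 53
Stage 2: 29(ω_s−ω_c) = −53(ω_r−ω_c),  ω_s=0, ω_c=1
Stage 2: ω_r = 1 − (29/53)(0−1) = 82/53
  ⇒ ω_r²/ω_c² = 82/53
Coupling ω_c² = ω_c¹ ⇒ overall = 7/26 × 82/53 = 287/689

287/689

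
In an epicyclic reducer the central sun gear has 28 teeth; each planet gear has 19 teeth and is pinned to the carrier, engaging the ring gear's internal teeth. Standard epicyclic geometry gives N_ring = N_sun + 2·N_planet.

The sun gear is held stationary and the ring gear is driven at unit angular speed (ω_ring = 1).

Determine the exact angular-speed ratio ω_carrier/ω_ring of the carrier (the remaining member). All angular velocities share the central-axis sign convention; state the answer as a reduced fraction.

N_ring = 28 + 2·19 = 66
28(ω_s−ω_c) = −66(ω_r−ω_c),  ω_s=0, ω_r=1
28(0−ω_c) = −66(1−ω_c)  ⇒  94ω_c = 66  ⇒  ω_c = 33/47
ω_c/ω_r = 33/47

33/47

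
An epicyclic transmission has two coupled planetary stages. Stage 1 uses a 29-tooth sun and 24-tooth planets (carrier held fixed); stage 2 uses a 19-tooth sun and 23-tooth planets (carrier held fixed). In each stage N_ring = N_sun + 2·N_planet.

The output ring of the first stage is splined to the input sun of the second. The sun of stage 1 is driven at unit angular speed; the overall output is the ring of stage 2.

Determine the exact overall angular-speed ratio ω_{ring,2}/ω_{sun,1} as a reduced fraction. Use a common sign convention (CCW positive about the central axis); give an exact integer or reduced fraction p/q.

Stage 1: N_ring = 29 + 2·24 = 77
Stage 1: 29(ω_s−ω_c) = −77(ω_r−ω_c),  ω_c=0, ω_s=1
Stage 1: ω_r = 0 − (29/77)(1−0) = -29/77
  ⇒ ω_r¹/ω_s¹ = -29/77
Stage 2: N_ring = 19 + 2·23 = 65
Stage 2: 19(ω_s−ω_c) = −65(ω_r−ω_c),  ω_c=0, ω_s=1
Stage 2: ω_r = 0 − (19/65)(1−0) = -19/65
  ⇒ ω_r²/ω_s² = -19/65
Coupling ω_s² = ω_r¹ ⇒ overall = -29/77 × -19/65 = 551/5005

551/5005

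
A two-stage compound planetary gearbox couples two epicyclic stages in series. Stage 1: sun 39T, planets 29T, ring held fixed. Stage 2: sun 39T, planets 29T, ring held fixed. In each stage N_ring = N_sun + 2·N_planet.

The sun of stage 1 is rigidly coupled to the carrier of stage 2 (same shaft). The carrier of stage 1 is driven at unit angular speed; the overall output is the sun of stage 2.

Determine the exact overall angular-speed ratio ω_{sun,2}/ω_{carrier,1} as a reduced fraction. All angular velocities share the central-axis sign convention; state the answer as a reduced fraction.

18496/1521

Stage 1: N_ring = 39 + 2·29 = 97
Stage 1: 39(ω_s−ω_c) = −97(ω_r−ω_c),  ω_r=0, ω_c=1
Stage 1: ω_s = 1 − (97/39)(0−1) = 136/39
  ⇒ ω_s¹/ω_c¹ = 136/39
Stage 2: N_ring = 39 + 2·29 = 97
Stage 2: 39(ω_s−ω_c) = −97(ω_r−ω_c),  ω_r=0, ω_c=1
Stage 2: ω_s = 1 − (97/39)(0−1) = 136/39
  ⇒ ω_s²/ω_c² = 136/39
Coupling ω_c² = ω_s¹ ⇒ overall = 136/39 × 136/39 = 18496/1521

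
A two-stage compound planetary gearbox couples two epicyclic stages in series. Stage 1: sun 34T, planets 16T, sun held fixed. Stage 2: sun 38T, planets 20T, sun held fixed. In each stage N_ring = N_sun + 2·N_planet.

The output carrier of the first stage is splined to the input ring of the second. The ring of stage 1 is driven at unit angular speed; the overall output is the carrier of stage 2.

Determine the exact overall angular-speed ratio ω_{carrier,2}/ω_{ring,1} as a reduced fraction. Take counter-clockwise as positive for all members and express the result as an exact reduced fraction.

1287/2900

Stage 1: N_ring = 34 + 2·16 = 66
Stage 1: 34(ω_s−ω_c) = −66(ω_r−ω_c),  ω_s=0, ω_r=1
Stage 1: 34(0−ω_c) = −66(1−ω_c)  ⇒  100ω_c = 66  ⇒  ω_c = 33/50
  ⇒ ω_c¹/ω_r¹ = 33/50
Stage 2: N_ring = 38 + 2·20 = 78
Stage 2: 38(ω_s−ω_c) = −78(ω_r−ω_c),  ω_s=0, ω_r=1
Stage 2: 38(0−ω_c) = −78(1−ω_c)  ⇒  116ω_c = 78  ⇒  ω_c = 39/58
  ⇒ ω_c²/ω_r² = 39/58
Coupling ω_r² = ω_c¹ ⇒ overall = 33/50 × 39/58 = 1287/2900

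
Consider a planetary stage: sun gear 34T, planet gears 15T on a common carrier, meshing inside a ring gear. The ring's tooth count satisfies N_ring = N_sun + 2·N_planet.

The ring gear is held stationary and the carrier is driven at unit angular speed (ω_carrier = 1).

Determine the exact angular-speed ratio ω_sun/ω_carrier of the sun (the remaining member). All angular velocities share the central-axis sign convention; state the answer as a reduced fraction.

49/17

N_ring = 34 + 2·15 = 64
34(ω_s−ω_c) = −64(ω_r−ω_c),  ω_r=0, ω_c=1
ω_s = 1 − (64/34)(0−1) = 49/17
ω_s/ω_c = 49/17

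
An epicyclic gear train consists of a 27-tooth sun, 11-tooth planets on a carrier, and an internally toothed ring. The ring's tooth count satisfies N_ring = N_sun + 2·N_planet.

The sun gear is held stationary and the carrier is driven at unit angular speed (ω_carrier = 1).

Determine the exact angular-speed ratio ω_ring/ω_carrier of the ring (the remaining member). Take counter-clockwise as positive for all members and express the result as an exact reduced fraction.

N_ring = 27 + 2·11 = 49
27(ω_s−ω_c) = −49(ω_r−ω_c),  ω_s=0, ω_c=1
ω_r = 1 − (27/49)(0−1) = 76/49
ω_r/ω_c = 76/49

76/49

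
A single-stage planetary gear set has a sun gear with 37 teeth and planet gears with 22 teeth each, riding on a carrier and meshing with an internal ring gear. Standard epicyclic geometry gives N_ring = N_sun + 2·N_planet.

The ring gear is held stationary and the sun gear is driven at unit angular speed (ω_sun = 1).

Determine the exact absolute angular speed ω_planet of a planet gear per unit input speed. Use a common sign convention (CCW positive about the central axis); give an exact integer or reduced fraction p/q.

N_ring = 37 + 2·22 = 81
37(ω_s−ω_c) = −81(ω_r−ω_c),  ω_r=0, ω_s=1
37(1−ω_c) = −81(0−ω_c)  ⇒  118ω_c = 37  ⇒  ω_c = 37/118
sun–planet: 37·(1−37/118) = −22·(ω_p−ω_c)  ⇒  ω_p−ω_c = −(37/22)·(81/118) = -2997/2596
ω_p = 37/118 − 2997/2596 = -37/44

-37/44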